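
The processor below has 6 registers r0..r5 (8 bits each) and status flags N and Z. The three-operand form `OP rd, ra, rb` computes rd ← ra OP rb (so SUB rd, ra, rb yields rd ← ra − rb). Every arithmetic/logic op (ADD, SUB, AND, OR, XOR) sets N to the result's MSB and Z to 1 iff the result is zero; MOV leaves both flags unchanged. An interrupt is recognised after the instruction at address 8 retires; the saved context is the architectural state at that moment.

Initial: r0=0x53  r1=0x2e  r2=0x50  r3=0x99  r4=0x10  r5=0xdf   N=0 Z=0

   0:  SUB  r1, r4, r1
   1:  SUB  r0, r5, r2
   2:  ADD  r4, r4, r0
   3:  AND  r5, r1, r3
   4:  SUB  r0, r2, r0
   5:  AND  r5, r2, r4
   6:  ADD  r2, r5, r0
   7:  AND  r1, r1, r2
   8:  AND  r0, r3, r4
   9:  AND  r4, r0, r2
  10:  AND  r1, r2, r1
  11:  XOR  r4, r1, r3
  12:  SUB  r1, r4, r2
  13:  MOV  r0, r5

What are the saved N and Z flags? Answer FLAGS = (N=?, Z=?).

after  0: r0=0x53 r1=0xe2 r2=0x50 r3=0x99 r4=0x10 r5=0xdf  N=1 Z=0
after  1: r0=0x8f r1=0xe2 r2=0x50 r3=0x99 r4=0x10 r5=0xdf  N=1 Z=0
after  2: r0=0x8f r1=0xe2 r2=0x50 r3=0x99 r4=0x9f r5=0xdf  N=1 Z=0
after  3: r0=0x8f r1=0xe2 r2=0x50 r3=0x99 r4=0x9f r5=0x80  N=1 Z=0
after  4: r0=0xc1 r1=0xe2 r2=0x50 r3=0x99 r4=0x9f r5=0x80  N=1 Z=0
after  5: r0=0xc1 r1=0xe2 r2=0x50 r3=0x99 r4=0x9f r5=0x10  N=0 Z=0
after  6: r0=0xc1 r1=0xe2 r2=0xd1 r3=0x99 r4=0x9f r5=0x10  N=1 Z=0
after  7: r0=0xc1 r1=0xc0 r2=0xd1 r3=0x99 r4=0x9f r5=0x10  N=1 Z=0
after  8: r0=0x99 r1=0xc0 r2=0xd1 r3=0x99 r4=0x9f r5=0x10  N=1 Z=0
-- IRQ taken; context saved, return-PC = 9 --

FLAGS = (N=1, Z=0)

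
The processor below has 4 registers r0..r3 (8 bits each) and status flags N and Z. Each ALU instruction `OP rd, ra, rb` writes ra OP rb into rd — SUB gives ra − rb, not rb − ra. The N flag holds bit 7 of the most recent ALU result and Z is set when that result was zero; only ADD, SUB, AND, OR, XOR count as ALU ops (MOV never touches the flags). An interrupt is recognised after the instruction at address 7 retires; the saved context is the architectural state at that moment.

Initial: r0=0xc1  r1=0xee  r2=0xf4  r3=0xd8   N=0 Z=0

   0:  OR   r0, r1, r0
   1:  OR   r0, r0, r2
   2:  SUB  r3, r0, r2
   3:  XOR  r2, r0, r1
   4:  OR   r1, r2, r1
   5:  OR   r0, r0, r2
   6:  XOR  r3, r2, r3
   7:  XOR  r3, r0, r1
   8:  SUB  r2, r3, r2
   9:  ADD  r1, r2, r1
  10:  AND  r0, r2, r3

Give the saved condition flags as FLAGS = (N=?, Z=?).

FLAGS = (N=0, Z=1)

after  0: r0=0xef r1=0xee r2=0xf4 r3=0xd8  N=1 Z=0
after  1: r0=0xff r1=0xee r2=0xf4 r3=0xd8  N=1 Z=0
after  2: r0=0xff r1=0xee r2=0xf4 r3=0x0b  N=0 Z=0
after  3: r0=0xff r1=0xee r2=0x11 r3=0x0b  N=0 Z=0
after  4: r0=0xff r1=0xff r2=0x11 r3=0x0b  N=1 Z=0
after  5: r0=0xff r1=0xff r2=0x11 r3=0x0b  N=1 Z=0
after  6: r0=0xff r1=0xff r2=0x11 r3=0x1a  N=0 Z=0
after  7: r0=0xff r1=0xff r2=0x11 r3=0x00  N=0 Z=1
-- IRQ taken; context saved, return-PC = 8 --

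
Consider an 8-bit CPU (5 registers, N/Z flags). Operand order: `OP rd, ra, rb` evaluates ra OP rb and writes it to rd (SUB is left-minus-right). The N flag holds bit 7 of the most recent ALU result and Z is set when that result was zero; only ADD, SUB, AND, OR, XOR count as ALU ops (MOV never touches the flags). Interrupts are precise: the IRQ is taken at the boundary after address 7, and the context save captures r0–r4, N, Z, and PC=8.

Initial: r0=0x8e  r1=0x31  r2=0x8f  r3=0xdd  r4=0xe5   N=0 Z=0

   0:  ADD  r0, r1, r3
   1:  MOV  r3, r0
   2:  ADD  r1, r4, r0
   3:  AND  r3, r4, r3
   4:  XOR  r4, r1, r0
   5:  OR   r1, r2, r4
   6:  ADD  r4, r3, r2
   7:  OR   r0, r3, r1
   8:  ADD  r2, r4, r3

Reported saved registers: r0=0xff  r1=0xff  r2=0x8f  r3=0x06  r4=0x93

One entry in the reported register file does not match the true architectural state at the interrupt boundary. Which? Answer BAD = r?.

after  0: r0=0x0e r1=0x31 r2=0x8f r3=0xdd r4=0xe5  N=0 Z=0
after  1: r0=0x0e r1=0x31 r2=0x8f r3=0x0e r4=0xe5  N=0 Z=0
after  2: r0=0x0e r1=0xf3 r2=0x8f r3=0x0e r4=0xe5  N=1 Z=0
after  3: r0=0x0e r1=0xf3 r2=0x8f r3=0x04 r4=0xe5  N=0 Z=0
after  4: r0=0x0e r1=0xf3 r2=0x8f r3=0x04 r4=0xfd  N=1 Z=0
after  5: r0=0x0e r1=0xff r2=0x8f r3=0x04 r4=0xfd  N=1 Z=0
after  6: r0=0x0e r1=0xff r2=0x8f r3=0x04 r4=0x93  N=1 Z=0
after  7: r0=0xff r1=0xff r2=0x8f r3=0x04 r4=0x93  N=1 Z=0
-- IRQ taken; context saved, return-PC = 8 --
mismatch: r3: reported 0x06 vs actual 0x04

BAD = r3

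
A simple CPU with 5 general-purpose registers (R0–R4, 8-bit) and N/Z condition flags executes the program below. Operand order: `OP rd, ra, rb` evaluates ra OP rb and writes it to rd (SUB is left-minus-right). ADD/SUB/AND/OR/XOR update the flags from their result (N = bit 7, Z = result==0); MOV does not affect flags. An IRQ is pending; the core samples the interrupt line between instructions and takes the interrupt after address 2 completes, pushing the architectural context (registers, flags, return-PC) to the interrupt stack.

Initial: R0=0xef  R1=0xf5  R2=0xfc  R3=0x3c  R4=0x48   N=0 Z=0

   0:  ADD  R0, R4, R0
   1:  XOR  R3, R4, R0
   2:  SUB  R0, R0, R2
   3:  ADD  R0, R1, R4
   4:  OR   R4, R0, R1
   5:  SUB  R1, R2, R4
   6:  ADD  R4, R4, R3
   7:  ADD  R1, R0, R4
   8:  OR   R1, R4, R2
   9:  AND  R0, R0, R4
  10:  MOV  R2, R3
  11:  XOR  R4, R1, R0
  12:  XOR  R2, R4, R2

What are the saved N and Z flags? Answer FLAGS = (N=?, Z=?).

after  0: R0=0x37 R1=0xf5 R2=0xfc R3=0x3c R4=0x48  N=0 Z=0
after  1: R0=0x37 R1=0xf5 R2=0xfc R3=0x7f R4=0x48  N=0 Z=0
after  2: R0=0x3b R1=0xf5 R2=0xfc R3=0x7f R4=0x48  N=0 Z=0
-- IRQ taken; context saved, return-PC = 3 --

FLAGS = (N=0, Z=0)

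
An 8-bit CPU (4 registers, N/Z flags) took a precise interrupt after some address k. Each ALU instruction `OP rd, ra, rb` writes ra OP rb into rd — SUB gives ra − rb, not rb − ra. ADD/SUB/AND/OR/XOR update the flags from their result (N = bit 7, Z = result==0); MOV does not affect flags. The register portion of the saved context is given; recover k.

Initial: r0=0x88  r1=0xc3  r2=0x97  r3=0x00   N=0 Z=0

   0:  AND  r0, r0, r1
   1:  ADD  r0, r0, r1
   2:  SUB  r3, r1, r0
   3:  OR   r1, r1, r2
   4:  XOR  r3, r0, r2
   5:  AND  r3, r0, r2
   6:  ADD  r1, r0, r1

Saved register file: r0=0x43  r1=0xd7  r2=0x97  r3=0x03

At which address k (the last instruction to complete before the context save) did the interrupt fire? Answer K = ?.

K = 5

after  0: r0=0x80 r1=0xc3 r2=0x97 r3=0x00  N=1 Z=0
after  1: r0=0x43 r1=0xc3 r2=0x97 r3=0x00  N=0 Z=0
after  2: r0=0x43 r1=0xc3 r2=0x97 r3=0x80  N=1 Z=0
after  3: r0=0x43 r1=0xd7 r2=0x97 r3=0x80  N=1 Z=0
after  4: r0=0x43 r1=0xd7 r2=0x97 r3=0xd4  N=1 Z=0
after  5: r0=0x43 r1=0xd7 r2=0x97 r3=0x03  N=0 Z=0
-- IRQ taken; context saved, return-PC = 6 --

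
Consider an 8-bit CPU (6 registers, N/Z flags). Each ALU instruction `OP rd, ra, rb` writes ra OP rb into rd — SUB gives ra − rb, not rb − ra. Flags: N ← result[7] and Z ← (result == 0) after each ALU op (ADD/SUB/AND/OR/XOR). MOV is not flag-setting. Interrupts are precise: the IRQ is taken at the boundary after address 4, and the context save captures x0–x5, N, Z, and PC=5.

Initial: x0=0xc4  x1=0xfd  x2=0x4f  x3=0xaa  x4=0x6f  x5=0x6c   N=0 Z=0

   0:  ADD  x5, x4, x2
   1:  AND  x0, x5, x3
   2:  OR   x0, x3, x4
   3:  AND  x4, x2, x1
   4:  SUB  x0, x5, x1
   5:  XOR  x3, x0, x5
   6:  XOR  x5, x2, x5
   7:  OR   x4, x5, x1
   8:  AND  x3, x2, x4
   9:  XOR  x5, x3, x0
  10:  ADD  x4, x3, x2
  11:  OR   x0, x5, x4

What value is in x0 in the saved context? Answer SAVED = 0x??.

SAVED = 0xc1

after  0: x0=0xc4 x1=0xfd x2=0x4f x3=0xaa x4=0x6f x5=0xbe  N=1 Z=0
after  1: x0=0xaa x1=0xfd x2=0x4f x3=0xaa x4=0x6f x5=0xbe  N=1 Z=0
after  2: x0=0xef x1=0xfd x2=0x4f x3=0xaa x4=0x6f x5=0xbe  N=1 Z=0
after  3: x0=0xef x1=0xfd x2=0x4f x3=0xaa x4=0x4d x5=0xbe  N=0 Z=0
after  4: x0=0xc1 x1=0xfd x2=0x4f x3=0xaa x4=0x4d x5=0xbe  N=1 Z=0
-- IRQ taken; context saved, return-PC = 5 --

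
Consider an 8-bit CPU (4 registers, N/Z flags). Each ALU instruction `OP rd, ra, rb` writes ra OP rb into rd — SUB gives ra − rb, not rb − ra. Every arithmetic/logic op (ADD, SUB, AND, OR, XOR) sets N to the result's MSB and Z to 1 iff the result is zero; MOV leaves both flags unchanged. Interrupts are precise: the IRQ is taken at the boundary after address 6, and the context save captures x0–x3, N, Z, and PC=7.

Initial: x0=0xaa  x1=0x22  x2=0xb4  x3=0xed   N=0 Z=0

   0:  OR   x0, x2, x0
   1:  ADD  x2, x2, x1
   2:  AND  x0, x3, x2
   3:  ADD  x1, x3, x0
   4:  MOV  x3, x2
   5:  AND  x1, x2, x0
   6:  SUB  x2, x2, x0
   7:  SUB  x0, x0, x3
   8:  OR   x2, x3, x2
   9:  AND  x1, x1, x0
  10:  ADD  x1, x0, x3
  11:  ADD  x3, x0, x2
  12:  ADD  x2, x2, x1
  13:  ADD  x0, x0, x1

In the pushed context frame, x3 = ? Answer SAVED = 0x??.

after  0: x0=0xbe x1=0x22 x2=0xb4 x3=0xed  N=1 Z=0
after  1: x0=0xbe x1=0x22 x2=0xd6 x3=0xed  N=1 Z=0
after  2: x0=0xc4 x1=0x22 x2=0xd6 x3=0xed  N=1 Z=0
after  3: x0=0xc4 x1=0xb1 x2=0xd6 x3=0xed  N=1 Z=0
after  4: x0=0xc4 x1=0xb1 x2=0xd6 x3=0xd6  N=1 Z=0
after  5: x0=0xc4 x1=0xc4 x2=0xd6 x3=0xd6  N=1 Z=0
after  6: x0=0xc4 x1=0xc4 x2=0x12 x3=0xd6  N=0 Z=0
-- IRQ taken; context saved, return-PC = 7 --

SAVED = 0xd6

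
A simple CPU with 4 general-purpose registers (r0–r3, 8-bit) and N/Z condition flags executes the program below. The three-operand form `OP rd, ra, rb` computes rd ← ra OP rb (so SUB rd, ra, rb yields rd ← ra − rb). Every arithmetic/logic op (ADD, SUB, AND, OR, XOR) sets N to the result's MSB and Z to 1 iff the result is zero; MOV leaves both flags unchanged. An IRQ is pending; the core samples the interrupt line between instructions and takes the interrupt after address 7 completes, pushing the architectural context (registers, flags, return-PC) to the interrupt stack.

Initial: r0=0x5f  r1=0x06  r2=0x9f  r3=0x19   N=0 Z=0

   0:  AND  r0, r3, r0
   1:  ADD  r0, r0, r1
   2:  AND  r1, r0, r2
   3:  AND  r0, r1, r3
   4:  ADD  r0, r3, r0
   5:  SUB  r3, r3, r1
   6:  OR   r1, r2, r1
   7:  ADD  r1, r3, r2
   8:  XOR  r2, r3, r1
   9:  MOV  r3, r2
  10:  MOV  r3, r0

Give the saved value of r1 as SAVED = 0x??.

after  0: r0=0x19 r1=0x06 r2=0x9f r3=0x19  N=0 Z=0
after  1: r0=0x1f r1=0x06 r2=0x9f r3=0x19  N=0 Z=0
after  2: r0=0x1f r1=0x1f r2=0x9f r3=0x19  N=0 Z=0
after  3: r0=0x19 r1=0x1f r2=0x9f r3=0x19  N=0 Z=0
after  4: r0=0x32 r1=0x1f r2=0x9f r3=0x19  N=0 Z=0
after  5: r0=0x32 r1=0x1f r2=0x9f r3=0xfa  N=1 Z=0
after  6: r0=0x32 r1=0x9f r2=0x9f r3=0xfa  N=1 Z=0
after  7: r0=0x32 r1=0x99 r2=0x9f r3=0xfa  N=1 Z=0
-- IRQ taken; context saved, return-PC = 8 --

SAVED = 0x99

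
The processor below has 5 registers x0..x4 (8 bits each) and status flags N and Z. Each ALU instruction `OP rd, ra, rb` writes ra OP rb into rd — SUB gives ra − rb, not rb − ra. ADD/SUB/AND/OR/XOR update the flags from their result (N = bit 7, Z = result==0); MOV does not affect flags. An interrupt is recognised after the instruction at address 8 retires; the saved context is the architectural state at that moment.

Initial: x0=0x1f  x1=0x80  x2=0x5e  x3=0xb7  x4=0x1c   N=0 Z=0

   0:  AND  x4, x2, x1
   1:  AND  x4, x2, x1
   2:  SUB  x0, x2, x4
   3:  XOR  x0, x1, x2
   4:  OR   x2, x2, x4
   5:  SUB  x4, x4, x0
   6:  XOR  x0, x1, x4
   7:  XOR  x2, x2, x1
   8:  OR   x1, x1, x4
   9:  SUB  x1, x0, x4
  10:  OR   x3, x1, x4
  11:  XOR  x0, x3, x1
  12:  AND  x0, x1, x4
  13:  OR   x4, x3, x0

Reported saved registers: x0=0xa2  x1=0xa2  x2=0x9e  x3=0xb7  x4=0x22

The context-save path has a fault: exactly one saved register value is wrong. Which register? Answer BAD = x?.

BAD = x2

after  0: x0=0x1f x1=0x80 x2=0x5e x3=0xb7 x4=0x00  N=0 Z=1
after  1: x0=0x1f x1=0x80 x2=0x5e x3=0xb7 x4=0x00  N=0 Z=1
after  2: x0=0x5e x1=0x80 x2=0x5e x3=0xb7 x4=0x00  N=0 Z=0
after  3: x0=0xde x1=0x80 x2=0x5e x3=0xb7 x4=0x00  N=1 Z=0
after  4: x0=0xde x1=0x80 x2=0x5e x3=0xb7 x4=0x00  N=0 Z=0
after  5: x0=0xde x1=0x80 x2=0x5e x3=0xb7 x4=0x22  N=0 Z=0
after  6: x0=0xa2 x1=0x80 x2=0x5e x3=0xb7 x4=0x22  N=1 Z=0
after  7: x0=0xa2 x1=0x80 x2=0xde x3=0xb7 x4=0x22  N=1 Z=0
after  8: x0=0xa2 x1=0xa2 x2=0xde x3=0xb7 x4=0x22  N=1 Z=0
-- IRQ taken; context saved, return-PC = 9 --
mismatch: x2: reported 0x9e vs actual 0xde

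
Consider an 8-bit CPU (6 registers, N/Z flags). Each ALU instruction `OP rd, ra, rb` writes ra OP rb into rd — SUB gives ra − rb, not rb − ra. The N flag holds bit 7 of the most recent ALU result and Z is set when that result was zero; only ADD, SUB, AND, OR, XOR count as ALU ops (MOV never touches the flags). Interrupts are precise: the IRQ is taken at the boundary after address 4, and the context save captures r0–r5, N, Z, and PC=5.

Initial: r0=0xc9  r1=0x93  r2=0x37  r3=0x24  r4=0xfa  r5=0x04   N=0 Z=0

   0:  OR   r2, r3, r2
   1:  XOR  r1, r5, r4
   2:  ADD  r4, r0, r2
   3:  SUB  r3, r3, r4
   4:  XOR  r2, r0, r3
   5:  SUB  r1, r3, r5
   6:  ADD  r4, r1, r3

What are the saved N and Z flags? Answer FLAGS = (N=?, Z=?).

FLAGS = (N=1, Z=0)

after  0: r0=0xc9 r1=0x93 r2=0x37 r3=0x24 r4=0xfa r5=0x04  N=0 Z=0
after  1: r0=0xc9 r1=0xfe r2=0x37 r3=0x24 r4=0xfa r5=0x04  N=1 Z=0
after  2: r0=0xc9 r1=0xfe r2=0x37 r3=0x24 r4=0x00 r5=0x04  N=0 Z=1
after  3: r0=0xc9 r1=0xfe r2=0x37 r3=0x24 r4=0x00 r5=0x04  N=0 Z=0
after  4: r0=0xc9 r1=0xfe r2=0xed r3=0x24 r4=0x00 r5=0x04  N=1 Z=0
-- IRQ taken; context saved, return-PC = 5 --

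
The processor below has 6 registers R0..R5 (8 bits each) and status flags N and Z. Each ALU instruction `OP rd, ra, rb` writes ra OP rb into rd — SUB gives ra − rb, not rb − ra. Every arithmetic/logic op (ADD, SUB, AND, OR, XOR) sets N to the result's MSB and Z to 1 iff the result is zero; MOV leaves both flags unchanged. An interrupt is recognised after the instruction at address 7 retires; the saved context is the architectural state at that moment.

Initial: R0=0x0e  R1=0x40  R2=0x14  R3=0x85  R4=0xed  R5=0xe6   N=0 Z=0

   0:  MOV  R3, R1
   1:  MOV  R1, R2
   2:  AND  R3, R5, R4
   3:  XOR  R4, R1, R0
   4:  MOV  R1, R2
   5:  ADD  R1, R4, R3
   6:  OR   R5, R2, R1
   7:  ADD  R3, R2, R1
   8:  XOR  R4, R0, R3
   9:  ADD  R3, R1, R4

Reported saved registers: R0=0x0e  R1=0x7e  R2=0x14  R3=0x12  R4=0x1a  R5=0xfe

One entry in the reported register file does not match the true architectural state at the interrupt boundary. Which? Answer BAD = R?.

BAD = R1

after  0: R0=0x0e R1=0x40 R2=0x14 R3=0x40 R4=0xed R5=0xe6  N=0 Z=0
after  1: R0=0x0e R1=0x14 R2=0x14 R3=0x40 R4=0xed R5=0xe6  N=0 Z=0
after  2: R0=0x0e R1=0x14 R2=0x14 R3=0xe4 R4=0xed R5=0xe6  N=1 Z=0
after  3: R0=0x0e R1=0x14 R2=0x14 R3=0xe4 R4=0x1a R5=0xe6  N=0 Z=0
after  4: R0=0x0e R1=0x14 R2=0x14 R3=0xe4 R4=0x1a R5=0xe6  N=0 Z=0
after  5: R0=0x0e R1=0xfe R2=0x14 R3=0xe4 R4=0x1a R5=0xe6  N=1 Z=0
after  6: R0=0x0e R1=0xfe R2=0x14 R3=0xe4 R4=0x1a R5=0xfe  N=1 Z=0
after  7: R0=0x0e R1=0xfe R2=0x14 R3=0x12 R4=0x1a R5=0xfe  N=0 Z=0
-- IRQ taken; context saved, return-PC = 8 --
mismatch: R1: reported 0x7e vs actual 0xfe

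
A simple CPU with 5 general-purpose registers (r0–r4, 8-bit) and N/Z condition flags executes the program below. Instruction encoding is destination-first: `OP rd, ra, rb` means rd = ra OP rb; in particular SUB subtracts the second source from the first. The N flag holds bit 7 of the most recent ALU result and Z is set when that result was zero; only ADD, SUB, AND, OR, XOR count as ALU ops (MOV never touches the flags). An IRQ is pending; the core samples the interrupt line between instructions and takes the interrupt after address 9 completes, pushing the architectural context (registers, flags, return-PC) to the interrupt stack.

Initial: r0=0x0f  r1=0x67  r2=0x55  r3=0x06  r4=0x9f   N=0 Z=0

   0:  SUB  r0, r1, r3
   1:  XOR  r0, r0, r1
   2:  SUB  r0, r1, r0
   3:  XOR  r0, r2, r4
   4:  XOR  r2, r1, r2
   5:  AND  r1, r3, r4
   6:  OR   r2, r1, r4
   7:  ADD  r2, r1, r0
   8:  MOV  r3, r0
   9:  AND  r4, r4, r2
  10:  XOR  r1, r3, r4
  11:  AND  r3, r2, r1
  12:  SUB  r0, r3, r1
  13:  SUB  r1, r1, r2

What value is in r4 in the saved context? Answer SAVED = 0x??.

SAVED = 0x90

after  0: r0=0x61 r1=0x67 r2=0x55 r3=0x06 r4=0x9f  N=0 Z=0
after  1: r0=0x06 r1=0x67 r2=0x55 r3=0x06 r4=0x9f  N=0 Z=0
after  2: r0=0x61 r1=0x67 r2=0x55 r3=0x06 r4=0x9f  N=0 Z=0
after  3: r0=0xca r1=0x67 r2=0x55 r3=0x06 r4=0x9f  N=1 Z=0
after  4: r0=0xca r1=0x67 r2=0x32 r3=0x06 r4=0x9f  N=0 Z=0
after  5: r0=0xca r1=0x06 r2=0x32 r3=0x06 r4=0x9f  N=0 Z=0
after  6: r0=0xca r1=0x06 r2=0x9f r3=0x06 r4=0x9f  N=1 Z=0
after  7: r0=0xca r1=0x06 r2=0xd0 r3=0x06 r4=0x9f  N=1 Z=0
after  8: r0=0xca r1=0x06 r2=0xd0 r3=0xca r4=0x9f  N=1 Z=0
after  9: r0=0xca r1=0x06 r2=0xd0 r3=0xca r4=0x90  N=1 Z=0
-- IRQ taken; context saved, return-PC = 10 --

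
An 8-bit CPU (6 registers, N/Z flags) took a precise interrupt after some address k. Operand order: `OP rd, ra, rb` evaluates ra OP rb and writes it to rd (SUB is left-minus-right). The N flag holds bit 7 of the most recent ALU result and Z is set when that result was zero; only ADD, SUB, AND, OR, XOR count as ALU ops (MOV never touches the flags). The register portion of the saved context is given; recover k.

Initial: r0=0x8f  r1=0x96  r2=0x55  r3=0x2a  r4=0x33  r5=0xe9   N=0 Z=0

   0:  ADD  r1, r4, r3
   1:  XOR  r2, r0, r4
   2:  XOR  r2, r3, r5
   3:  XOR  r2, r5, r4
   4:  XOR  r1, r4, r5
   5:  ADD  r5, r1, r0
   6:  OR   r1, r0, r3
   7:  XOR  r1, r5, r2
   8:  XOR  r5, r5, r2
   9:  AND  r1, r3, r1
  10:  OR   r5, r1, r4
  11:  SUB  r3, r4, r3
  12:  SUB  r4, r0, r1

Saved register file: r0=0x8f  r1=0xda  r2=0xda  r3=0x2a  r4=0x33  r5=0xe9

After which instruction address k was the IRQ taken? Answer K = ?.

K = 4

after  0: r0=0x8f r1=0x5d r2=0x55 r3=0x2a r4=0x33 r5=0xe9  N=0 Z=0
after  1: r0=0x8f r1=0x5d r2=0xbc r3=0x2a r4=0x33 r5=0xe9  N=1 Z=0
after  2: r0=0x8f r1=0x5d r2=0xc3 r3=0x2a r4=0x33 r5=0xe9  N=1 Z=0
after  3: r0=0x8f r1=0x5d r2=0xda r3=0x2a r4=0x33 r5=0xe9  N=1 Z=0
after  4: r0=0x8f r1=0xda r2=0xda r3=0x2a r4=0x33 r5=0xe9  N=1 Z=0
-- IRQ taken; context saved, return-PC = 5 --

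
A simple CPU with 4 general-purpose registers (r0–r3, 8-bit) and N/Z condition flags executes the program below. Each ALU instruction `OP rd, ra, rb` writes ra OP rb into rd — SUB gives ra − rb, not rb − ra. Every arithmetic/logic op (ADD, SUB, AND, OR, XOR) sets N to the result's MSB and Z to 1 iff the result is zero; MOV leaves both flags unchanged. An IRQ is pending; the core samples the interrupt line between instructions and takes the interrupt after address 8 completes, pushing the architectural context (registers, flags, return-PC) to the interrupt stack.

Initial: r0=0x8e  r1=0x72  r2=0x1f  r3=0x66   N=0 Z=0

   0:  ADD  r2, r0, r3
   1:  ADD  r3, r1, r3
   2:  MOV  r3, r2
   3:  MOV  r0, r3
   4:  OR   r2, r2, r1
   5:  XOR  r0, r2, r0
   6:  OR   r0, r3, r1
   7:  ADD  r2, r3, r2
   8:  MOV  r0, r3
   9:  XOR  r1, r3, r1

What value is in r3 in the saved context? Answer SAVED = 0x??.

SAVED = 0xf4

after  0: r0=0x8e r1=0x72 r2=0xf4 r3=0x66  N=1 Z=0
after  1: r0=0x8e r1=0x72 r2=0xf4 r3=0xd8  N=1 Z=0
after  2: r0=0x8e r1=0x72 r2=0xf4 r3=0xf4  N=1 Z=0
after  3: r0=0xf4 r1=0x72 r2=0xf4 r3=0xf4  N=1 Z=0
after  4: r0=0xf4 r1=0x72 r2=0xf6 r3=0xf4  N=1 Z=0
after  5: r0=0x02 r1=0x72 r2=0xf6 r3=0xf4  N=0 Z=0
after  6: r0=0xf6 r1=0x72 r2=0xf6 r3=0xf4  N=1 Z=0
after  7: r0=0xf6 r1=0x72 r2=0xea r3=0xf4  N=1 Z=0
after  8: r0=0xf4 r1=0x72 r2=0xea r3=0xf4  N=1 Z=0
-- IRQ taken; context saved, return-PC = 9 --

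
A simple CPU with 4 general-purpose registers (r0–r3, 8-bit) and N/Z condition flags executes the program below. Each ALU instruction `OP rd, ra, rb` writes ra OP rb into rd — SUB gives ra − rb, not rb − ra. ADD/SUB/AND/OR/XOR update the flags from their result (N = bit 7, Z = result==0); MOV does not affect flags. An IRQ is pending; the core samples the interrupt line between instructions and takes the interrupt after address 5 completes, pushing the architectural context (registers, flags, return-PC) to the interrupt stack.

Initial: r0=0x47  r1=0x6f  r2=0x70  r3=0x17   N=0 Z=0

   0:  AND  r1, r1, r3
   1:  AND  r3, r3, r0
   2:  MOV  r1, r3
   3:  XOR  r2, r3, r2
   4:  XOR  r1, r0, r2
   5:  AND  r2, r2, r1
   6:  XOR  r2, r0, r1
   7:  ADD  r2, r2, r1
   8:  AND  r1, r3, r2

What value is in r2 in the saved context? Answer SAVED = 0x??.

SAVED = 0x30

after  0: r0=0x47 r1=0x07 r2=0x70 r3=0x17  N=0 Z=0
after  1: r0=0x47 r1=0x07 r2=0x70 r3=0x07  N=0 Z=0
after  2: r0=0x47 r1=0x07 r2=0x70 r3=0x07  N=0 Z=0
after  3: r0=0x47 r1=0x07 r2=0x77 r3=0x07  N=0 Z=0
after  4: r0=0x47 r1=0x30 r2=0x77 r3=0x07  N=0 Z=0
after  5: r0=0x47 r1=0x30 r2=0x30 r3=0x07  N=0 Z=0
-- IRQ taken; context saved, return-PC = 6 --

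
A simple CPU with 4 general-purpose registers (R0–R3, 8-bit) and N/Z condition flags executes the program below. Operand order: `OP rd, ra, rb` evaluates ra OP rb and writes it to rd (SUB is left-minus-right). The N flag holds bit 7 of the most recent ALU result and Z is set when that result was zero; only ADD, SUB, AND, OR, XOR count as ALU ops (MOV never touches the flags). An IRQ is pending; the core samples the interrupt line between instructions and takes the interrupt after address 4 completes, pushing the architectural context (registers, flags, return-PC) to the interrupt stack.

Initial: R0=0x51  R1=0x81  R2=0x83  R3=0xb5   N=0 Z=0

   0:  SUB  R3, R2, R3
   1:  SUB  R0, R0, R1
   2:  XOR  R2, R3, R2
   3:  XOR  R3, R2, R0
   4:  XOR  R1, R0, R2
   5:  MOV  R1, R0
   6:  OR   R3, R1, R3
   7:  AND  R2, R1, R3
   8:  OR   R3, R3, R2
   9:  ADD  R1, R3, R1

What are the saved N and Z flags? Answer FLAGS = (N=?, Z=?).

after  0: R0=0x51 R1=0x81 R2=0x83 R3=0xce  N=1 Z=0
after  1: R0=0xd0 R1=0x81 R2=0x83 R3=0xce  N=1 Z=0
after  2: R0=0xd0 R1=0x81 R2=0x4d R3=0xce  N=0 Z=0
after  3: R0=0xd0 R1=0x81 R2=0x4d R3=0x9d  N=1 Z=0
after  4: R0=0xd0 R1=0x9d R2=0x4d R3=0x9d  N=1 Z=0
-- IRQ taken; context saved, return-PC = 5 --

FLAGS = (N=1, Z=0)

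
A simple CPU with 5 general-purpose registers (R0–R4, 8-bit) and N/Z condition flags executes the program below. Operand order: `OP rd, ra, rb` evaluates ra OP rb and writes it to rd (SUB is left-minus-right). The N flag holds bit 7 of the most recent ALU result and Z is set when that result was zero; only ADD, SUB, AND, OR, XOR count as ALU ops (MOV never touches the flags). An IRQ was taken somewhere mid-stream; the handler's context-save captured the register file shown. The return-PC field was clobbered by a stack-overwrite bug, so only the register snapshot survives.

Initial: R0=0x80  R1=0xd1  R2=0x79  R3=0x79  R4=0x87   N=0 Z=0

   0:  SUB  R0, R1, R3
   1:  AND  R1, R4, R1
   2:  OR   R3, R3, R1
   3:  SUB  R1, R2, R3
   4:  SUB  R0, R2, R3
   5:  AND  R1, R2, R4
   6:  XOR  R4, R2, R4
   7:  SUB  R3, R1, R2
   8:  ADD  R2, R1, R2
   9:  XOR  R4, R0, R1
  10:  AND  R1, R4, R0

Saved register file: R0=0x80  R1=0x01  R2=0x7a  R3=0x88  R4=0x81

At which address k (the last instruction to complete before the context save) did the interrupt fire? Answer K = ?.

after  0: R0=0x58 R1=0xd1 R2=0x79 R3=0x79 R4=0x87  N=0 Z=0
after  1: R0=0x58 R1=0x81 R2=0x79 R3=0x79 R4=0x87  N=1 Z=0
after  2: R0=0x58 R1=0x81 R2=0x79 R3=0xf9 R4=0x87  N=1 Z=0
after  3: R0=0x58 R1=0x80 R2=0x79 R3=0xf9 R4=0x87  N=1 Z=0
after  4: R0=0x80 R1=0x80 R2=0x79 R3=0xf9 R4=0x87  N=1 Z=0
after  5: R0=0x80 R1=0x01 R2=0x79 R3=0xf9 R4=0x87  N=0 Z=0
after  6: R0=0x80 R1=0x01 R2=0x79 R3=0xf9 R4=0xfe  N=1 Z=0
after  7: R0=0x80 R1=0x01 R2=0x79 R3=0x88 R4=0xfe  N=1 Z=0
after  8: R0=0x80 R1=0x01 R2=0x7a R3=0x88 R4=0xfe  N=0 Z=0
after  9: R0=0x80 R1=0x01 R2=0x7a R3=0x88 R4=0x81  N=1 Z=0
-- IRQ taken; context saved, return-PC = 10 --

K = 9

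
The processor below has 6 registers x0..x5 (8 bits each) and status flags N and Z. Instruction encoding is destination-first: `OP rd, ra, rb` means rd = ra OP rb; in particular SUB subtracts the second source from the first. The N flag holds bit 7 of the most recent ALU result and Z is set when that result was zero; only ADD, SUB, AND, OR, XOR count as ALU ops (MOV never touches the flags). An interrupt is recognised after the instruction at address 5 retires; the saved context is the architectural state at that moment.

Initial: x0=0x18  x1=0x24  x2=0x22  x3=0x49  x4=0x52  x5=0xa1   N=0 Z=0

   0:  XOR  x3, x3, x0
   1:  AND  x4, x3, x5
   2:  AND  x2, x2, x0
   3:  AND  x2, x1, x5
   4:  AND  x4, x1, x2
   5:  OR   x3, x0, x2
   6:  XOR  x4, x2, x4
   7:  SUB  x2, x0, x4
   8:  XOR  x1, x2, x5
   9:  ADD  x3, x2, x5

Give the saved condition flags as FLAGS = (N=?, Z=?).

FLAGS = (N=0, Z=0)

after  0: x0=0x18 x1=0x24 x2=0x22 x3=0x51 x4=0x52 x5=0xa1  N=0 Z=0
after  1: x0=0x18 x1=0x24 x2=0x22 x3=0x51 x4=0x01 x5=0xa1  N=0 Z=0
after  2: x0=0x18 x1=0x24 x2=0x00 x3=0x51 x4=0x01 x5=0xa1  N=0 Z=1
after  3: x0=0x18 x1=0x24 x2=0x20 x3=0x51 x4=0x01 x5=0xa1  N=0 Z=0
after  4: x0=0x18 x1=0x24 x2=0x20 x3=0x51 x4=0x20 x5=0xa1  N=0 Z=0
after  5: x0=0x18 x1=0x24 x2=0x20 x3=0x38 x4=0x20 x5=0xa1  N=0 Z=0
-- IRQ taken; context saved, return-PC = 6 --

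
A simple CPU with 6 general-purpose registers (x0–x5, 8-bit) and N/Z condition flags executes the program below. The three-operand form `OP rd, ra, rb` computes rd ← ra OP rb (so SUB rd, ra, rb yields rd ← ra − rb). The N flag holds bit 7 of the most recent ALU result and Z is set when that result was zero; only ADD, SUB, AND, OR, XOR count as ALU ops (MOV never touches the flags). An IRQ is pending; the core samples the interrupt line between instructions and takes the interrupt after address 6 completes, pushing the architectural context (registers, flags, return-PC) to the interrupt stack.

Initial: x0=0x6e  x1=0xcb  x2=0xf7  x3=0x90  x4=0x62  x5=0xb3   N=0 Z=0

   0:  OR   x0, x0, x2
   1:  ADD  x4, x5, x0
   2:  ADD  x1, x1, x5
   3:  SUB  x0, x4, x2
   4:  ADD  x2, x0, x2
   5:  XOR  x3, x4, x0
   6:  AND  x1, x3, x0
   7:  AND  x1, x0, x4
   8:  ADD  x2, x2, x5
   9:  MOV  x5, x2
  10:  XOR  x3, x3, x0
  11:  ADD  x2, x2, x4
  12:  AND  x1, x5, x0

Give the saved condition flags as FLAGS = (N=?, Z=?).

FLAGS = (N=0, Z=0)

after  0: x0=0xff x1=0xcb x2=0xf7 x3=0x90 x4=0x62 x5=0xb3  N=1 Z=0
after  1: x0=0xff x1=0xcb x2=0xf7 x3=0x90 x4=0xb2 x5=0xb3  N=1 Z=0
after  2: x0=0xff x1=0x7e x2=0xf7 x3=0x90 x4=0xb2 x5=0xb3  N=0 Z=0
after  3: x0=0xbb x1=0x7e x2=0xf7 x3=0x90 x4=0xb2 x5=0xb3  N=1 Z=0
after  4: x0=0xbb x1=0x7e x2=0xb2 x3=0x90 x4=0xb2 x5=0xb3  N=1 Z=0
after  5: x0=0xbb x1=0x7e x2=0xb2 x3=0x09 x4=0xb2 x5=0xb3  N=0 Z=0
after  6: x0=0xbb x1=0x09 x2=0xb2 x3=0x09 x4=0xb2 x5=0xb3  N=0 Z=0
-- IRQ taken; context saved, return-PC = 7 --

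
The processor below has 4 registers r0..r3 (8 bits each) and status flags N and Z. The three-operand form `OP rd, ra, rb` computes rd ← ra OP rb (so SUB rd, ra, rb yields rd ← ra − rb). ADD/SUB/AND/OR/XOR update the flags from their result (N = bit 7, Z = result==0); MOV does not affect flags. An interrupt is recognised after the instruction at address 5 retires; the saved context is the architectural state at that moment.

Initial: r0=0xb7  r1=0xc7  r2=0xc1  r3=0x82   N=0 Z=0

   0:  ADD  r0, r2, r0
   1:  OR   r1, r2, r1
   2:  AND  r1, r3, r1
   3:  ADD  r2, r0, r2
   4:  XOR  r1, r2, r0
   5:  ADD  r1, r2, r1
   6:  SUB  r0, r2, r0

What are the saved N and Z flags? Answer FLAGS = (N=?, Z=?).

FLAGS = (N=0, Z=0)

after  0: r0=0x78 r1=0xc7 r2=0xc1 r3=0x82  N=0 Z=0
after  1: r0=0x78 r1=0xc7 r2=0xc1 r3=0x82  N=1 Z=0
after  2: r0=0x78 r1=0x82 r2=0xc1 r3=0x82  N=1 Z=0
after  3: r0=0x78 r1=0x82 r2=0x39 r3=0x82  N=0 Z=0
after  4: r0=0x78 r1=0x41 r2=0x39 r3=0x82  N=0 Z=0
after  5: r0=0x78 r1=0x7a r2=0x39 r3=0x82  N=0 Z=0
-- IRQ taken; context saved, return-PC = 6 --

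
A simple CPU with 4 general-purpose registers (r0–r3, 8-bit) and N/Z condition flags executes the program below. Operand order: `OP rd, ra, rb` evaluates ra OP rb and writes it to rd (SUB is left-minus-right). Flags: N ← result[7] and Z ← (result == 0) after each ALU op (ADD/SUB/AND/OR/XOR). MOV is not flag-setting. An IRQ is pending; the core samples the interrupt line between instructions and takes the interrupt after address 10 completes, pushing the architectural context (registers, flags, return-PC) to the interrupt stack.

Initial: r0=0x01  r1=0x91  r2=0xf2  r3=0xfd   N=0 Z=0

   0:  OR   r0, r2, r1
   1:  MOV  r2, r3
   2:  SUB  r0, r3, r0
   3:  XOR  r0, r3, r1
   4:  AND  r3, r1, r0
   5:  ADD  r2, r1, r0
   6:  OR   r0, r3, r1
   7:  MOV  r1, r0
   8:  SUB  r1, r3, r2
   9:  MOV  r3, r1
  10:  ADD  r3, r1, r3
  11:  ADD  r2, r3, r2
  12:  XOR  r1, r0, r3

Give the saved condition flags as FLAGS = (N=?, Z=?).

after  0: r0=0xf3 r1=0x91 r2=0xf2 r3=0xfd  N=1 Z=0
after  1: r0=0xf3 r1=0x91 r2=0xfd r3=0xfd  N=1 Z=0
after  2: r0=0x0a r1=0x91 r2=0xfd r3=0xfd  N=0 Z=0
after  3: r0=0x6c r1=0x91 r2=0xfd r3=0xfd  N=0 Z=0
after  4: r0=0x6c r1=0x91 r2=0xfd r3=0x00  N=0 Z=1
after  5: r0=0x6c r1=0x91 r2=0xfd r3=0x00  N=1 Z=0
after  6: r0=0x91 r1=0x91 r2=0xfd r3=0x00  N=1 Z=0
after  7: r0=0x91 r1=0x91 r2=0xfd r3=0x00  N=1 Z=0
after  8: r0=0x91 r1=0x03 r2=0xfd r3=0x00  N=0 Z=0
after  9: r0=0x91 r1=0x03 r2=0xfd r3=0x03  N=0 Z=0
after 10: r0=0x91 r1=0x03 r2=0xfd r3=0x06  N=0 Z=0
-- IRQ taken; context saved, return-PC = 11 --

FLAGS = (N=0, Z=0)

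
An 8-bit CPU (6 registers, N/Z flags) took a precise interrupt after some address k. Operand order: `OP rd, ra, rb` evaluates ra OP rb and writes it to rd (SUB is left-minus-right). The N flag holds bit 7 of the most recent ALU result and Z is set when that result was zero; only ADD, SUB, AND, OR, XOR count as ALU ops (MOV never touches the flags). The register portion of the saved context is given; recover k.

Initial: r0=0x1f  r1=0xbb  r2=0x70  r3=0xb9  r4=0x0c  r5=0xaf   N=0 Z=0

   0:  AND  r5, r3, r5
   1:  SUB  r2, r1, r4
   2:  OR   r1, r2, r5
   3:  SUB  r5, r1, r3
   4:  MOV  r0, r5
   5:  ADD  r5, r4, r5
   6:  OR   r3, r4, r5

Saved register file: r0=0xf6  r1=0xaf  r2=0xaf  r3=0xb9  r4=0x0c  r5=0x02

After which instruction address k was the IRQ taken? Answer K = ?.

K = 5

after  0: r0=0x1f r1=0xbb r2=0x70 r3=0xb9 r4=0x0c r5=0xa9  N=1 Z=0
after  1: r0=0x1f r1=0xbb r2=0xaf r3=0xb9 r4=0x0c r5=0xa9  N=1 Z=0
after  2: r0=0x1f r1=0xaf r2=0xaf r3=0xb9 r4=0x0c r5=0xa9  N=1 Z=0
after  3: r0=0x1f r1=0xaf r2=0xaf r3=0xb9 r4=0x0c r5=0xf6  N=1 Z=0
after  4: r0=0xf6 r1=0xaf r2=0xaf r3=0xb9 r4=0x0c r5=0xf6  N=1 Z=0
after  5: r0=0xf6 r1=0xaf r2=0xaf r3=0xb9 r4=0x0c r5=0x02  N=0 Z=0
-- IRQ taken; context saved, return-PC = 6 --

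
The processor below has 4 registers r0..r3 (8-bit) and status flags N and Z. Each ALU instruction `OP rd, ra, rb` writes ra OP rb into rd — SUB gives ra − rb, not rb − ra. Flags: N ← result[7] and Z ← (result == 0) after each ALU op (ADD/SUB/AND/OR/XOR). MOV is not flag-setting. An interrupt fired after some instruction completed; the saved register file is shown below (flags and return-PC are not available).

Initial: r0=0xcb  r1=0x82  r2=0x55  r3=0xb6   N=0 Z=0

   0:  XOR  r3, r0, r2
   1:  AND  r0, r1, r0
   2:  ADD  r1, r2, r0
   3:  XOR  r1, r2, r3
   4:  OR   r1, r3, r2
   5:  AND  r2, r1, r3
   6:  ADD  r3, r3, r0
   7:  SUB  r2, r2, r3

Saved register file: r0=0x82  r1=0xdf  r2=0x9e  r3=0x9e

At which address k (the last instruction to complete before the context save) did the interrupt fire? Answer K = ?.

after  0: r0=0xcb r1=0x82 r2=0x55 r3=0x9e  N=1 Z=0
after  1: r0=0x82 r1=0x82 r2=0x55 r3=0x9e  N=1 Z=0
after  2: r0=0x82 r1=0xd7 r2=0x55 r3=0x9e  N=1 Z=0
after  3: r0=0x82 r1=0xcb r2=0x55 r3=0x9e  N=1 Z=0
after  4: r0=0x82 r1=0xdf r2=0x55 r3=0x9e  N=1 Z=0
after  5: r0=0x82 r1=0xdf r2=0x9e r3=0x9e  N=1 Z=0
-- IRQ taken; context saved, return-PC = 6 --

K = 5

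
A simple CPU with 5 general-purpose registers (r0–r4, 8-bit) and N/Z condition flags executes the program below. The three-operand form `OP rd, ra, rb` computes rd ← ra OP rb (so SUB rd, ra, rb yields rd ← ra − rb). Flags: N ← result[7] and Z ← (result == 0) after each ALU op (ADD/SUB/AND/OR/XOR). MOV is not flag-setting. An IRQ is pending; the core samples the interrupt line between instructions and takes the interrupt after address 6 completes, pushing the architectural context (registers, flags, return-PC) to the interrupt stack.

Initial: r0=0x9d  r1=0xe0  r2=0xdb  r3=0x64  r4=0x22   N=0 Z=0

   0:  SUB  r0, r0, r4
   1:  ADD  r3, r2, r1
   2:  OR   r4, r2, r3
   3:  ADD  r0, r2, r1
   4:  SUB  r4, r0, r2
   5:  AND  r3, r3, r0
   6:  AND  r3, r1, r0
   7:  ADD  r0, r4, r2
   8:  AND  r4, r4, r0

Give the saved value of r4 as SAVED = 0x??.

after  0: r0=0x7b r1=0xe0 r2=0xdb r3=0x64 r4=0x22  N=0 Z=0
after  1: r0=0x7b r1=0xe0 r2=0xdb r3=0xbb r4=0x22  N=1 Z=0
after  2: r0=0x7b r1=0xe0 r2=0xdb r3=0xbb r4=0xfb  N=1 Z=0
after  3: r0=0xbb r1=0xe0 r2=0xdb r3=0xbb r4=0xfb  N=1 Z=0
after  4: r0=0xbb r1=0xe0 r2=0xdb r3=0xbb r4=0xe0  N=1 Z=0
after  5: r0=0xbb r1=0xe0 r2=0xdb r3=0xbb r4=0xe0  N=1 Z=0
after  6: r0=0xbb r1=0xe0 r2=0xdb r3=0xa0 r4=0xe0  N=1 Z=0
-- IRQ taken; context saved, return-PC = 7 --

SAVED = 0xe0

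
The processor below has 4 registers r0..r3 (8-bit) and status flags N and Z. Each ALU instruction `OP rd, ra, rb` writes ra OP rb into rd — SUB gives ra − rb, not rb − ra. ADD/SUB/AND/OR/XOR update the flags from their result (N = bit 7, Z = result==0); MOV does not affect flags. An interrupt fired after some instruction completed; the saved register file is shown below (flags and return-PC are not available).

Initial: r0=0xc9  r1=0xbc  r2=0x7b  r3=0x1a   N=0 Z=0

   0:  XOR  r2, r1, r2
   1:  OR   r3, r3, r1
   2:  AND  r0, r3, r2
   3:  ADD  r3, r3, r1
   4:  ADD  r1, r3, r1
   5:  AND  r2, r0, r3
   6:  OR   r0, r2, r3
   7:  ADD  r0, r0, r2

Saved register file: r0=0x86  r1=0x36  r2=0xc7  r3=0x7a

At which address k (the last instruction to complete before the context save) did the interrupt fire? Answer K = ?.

after  0: r0=0xc9 r1=0xbc r2=0xc7 r3=0x1a  N=1 Z=0
after  1: r0=0xc9 r1=0xbc r2=0xc7 r3=0xbe  N=1 Z=0
after  2: r0=0x86 r1=0xbc r2=0xc7 r3=0xbe  N=1 Z=0
after  3: r0=0x86 r1=0xbc r2=0xc7 r3=0x7a  N=0 Z=0
after  4: r0=0x86 r1=0x36 r2=0xc7 r3=0x7a  N=0 Z=0
-- IRQ taken; context saved, return-PC = 5 --

K = 4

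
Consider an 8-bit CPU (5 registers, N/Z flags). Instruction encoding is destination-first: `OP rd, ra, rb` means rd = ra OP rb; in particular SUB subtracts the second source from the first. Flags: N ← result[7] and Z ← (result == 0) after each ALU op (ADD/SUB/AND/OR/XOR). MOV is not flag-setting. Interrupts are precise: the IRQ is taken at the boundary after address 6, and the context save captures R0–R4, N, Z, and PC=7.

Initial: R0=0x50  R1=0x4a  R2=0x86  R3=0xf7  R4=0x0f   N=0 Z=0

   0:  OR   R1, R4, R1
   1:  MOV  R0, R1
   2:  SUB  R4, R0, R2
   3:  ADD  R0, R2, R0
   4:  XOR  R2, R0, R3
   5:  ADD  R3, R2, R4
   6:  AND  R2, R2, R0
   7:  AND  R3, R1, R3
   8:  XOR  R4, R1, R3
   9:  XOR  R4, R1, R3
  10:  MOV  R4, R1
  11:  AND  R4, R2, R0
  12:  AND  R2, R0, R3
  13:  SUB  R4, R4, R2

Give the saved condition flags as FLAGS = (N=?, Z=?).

FLAGS = (N=0, Z=1)

after  0: R0=0x50 R1=0x4f R2=0x86 R3=0xf7 R4=0x0f  N=0 Z=0
after  1: R0=0x4f R1=0x4f R2=0x86 R3=0xf7 R4=0x0f  N=0 Z=0
after  2: R0=0x4f R1=0x4f R2=0x86 R3=0xf7 R4=0xc9  N=1 Z=0
after  3: R0=0xd5 R1=0x4f R2=0x86 R3=0xf7 R4=0xc9  N=1 Z=0
after  4: R0=0xd5 R1=0x4f R2=0x22 R3=0xf7 R4=0xc9  N=0 Z=0
after  5: R0=0xd5 R1=0x4f R2=0x22 R3=0xeb R4=0xc9  N=1 Z=0
after  6: R0=0xd5 R1=0x4f R2=0x00 R3=0xeb R4=0xc9  N=0 Z=1
-- IRQ taken; context saved, return-PC = 7 --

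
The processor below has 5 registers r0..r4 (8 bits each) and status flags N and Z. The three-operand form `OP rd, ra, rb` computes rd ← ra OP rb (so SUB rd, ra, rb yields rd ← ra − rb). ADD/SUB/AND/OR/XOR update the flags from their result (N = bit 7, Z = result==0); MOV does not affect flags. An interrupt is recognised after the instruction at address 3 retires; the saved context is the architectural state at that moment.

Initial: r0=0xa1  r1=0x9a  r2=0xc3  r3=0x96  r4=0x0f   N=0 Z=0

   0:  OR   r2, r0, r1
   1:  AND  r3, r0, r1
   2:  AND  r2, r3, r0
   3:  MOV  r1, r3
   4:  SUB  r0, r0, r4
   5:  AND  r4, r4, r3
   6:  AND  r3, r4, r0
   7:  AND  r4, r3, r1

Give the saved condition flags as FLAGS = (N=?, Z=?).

after  0: r0=0xa1 r1=0x9a r2=0xbb r3=0x96 r4=0x0f  N=1 Z=0
after  1: r0=0xa1 r1=0x9a r2=0xbb r3=0x80 r4=0x0f  N=1 Z=0
after  2: r0=0xa1 r1=0x9a r2=0x80 r3=0x80 r4=0x0f  N=1 Z=0
after  3: r0=0xa1 r1=0x80 r2=0x80 r3=0x80 r4=0x0f  N=1 Z=0
-- IRQ taken; context saved, return-PC = 4 --

FLAGS = (N=1, Z=0)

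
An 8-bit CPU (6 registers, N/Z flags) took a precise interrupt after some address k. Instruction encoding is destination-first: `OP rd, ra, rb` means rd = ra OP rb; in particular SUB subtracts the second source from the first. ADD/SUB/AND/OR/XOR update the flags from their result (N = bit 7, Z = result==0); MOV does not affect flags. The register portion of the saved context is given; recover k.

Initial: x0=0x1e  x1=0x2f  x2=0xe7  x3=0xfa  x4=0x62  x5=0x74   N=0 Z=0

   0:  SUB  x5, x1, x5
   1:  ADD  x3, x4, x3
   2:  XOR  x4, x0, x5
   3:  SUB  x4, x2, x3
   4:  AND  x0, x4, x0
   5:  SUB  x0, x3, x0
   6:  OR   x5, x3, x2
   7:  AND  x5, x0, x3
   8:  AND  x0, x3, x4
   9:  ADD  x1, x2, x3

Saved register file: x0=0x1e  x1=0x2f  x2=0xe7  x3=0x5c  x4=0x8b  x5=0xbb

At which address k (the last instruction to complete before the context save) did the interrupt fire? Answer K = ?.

K = 3

after  0: x0=0x1e x1=0x2f x2=0xe7 x3=0xfa x4=0x62 x5=0xbb  N=1 Z=0
after  1: x0=0x1e x1=0x2f x2=0xe7 x3=0x5c x4=0x62 x5=0xbb  N=0 Z=0
after  2: x0=0x1e x1=0x2f x2=0xe7 x3=0x5c x4=0xa5 x5=0xbb  N=1 Z=0
after  3: x0=0x1e x1=0x2f x2=0xe7 x3=0x5c x4=0x8b x5=0xbb  N=1 Z=0
-- IRQ taken; context saved, return-PC = 4 --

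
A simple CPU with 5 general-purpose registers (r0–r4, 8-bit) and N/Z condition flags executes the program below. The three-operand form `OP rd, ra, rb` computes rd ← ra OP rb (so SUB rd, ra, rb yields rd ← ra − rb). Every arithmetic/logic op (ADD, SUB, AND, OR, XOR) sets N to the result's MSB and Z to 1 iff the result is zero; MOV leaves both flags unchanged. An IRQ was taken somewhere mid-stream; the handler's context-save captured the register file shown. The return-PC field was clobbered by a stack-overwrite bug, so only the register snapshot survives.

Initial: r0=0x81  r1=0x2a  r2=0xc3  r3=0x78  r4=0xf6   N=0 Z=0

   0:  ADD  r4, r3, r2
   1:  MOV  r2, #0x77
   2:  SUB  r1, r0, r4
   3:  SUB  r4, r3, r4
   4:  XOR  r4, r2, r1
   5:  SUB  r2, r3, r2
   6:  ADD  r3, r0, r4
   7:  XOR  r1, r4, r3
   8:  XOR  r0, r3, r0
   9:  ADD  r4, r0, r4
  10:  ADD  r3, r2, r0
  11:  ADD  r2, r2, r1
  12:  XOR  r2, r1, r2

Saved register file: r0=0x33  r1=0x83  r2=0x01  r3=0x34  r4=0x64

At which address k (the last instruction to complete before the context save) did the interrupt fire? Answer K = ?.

after  0: r0=0x81 r1=0x2a r2=0xc3 r3=0x78 r4=0x3b  N=0 Z=0
after  1: r0=0x81 r1=0x2a r2=0x77 r3=0x78 r4=0x3b  N=0 Z=0
after  2: r0=0x81 r1=0x46 r2=0x77 r3=0x78 r4=0x3b  N=0 Z=0
after  3: r0=0x81 r1=0x46 r2=0x77 r3=0x78 r4=0x3d  N=0 Z=0
after  4: r0=0x81 r1=0x46 r2=0x77 r3=0x78 r4=0x31  N=0 Z=0
after  5: r0=0x81 r1=0x46 r2=0x01 r3=0x78 r4=0x31  N=0 Z=0
after  6: r0=0x81 r1=0x46 r2=0x01 r3=0xb2 r4=0x31  N=1 Z=0
after  7: r0=0x81 r1=0x83 r2=0x01 r3=0xb2 r4=0x31  N=1 Z=0
after  8: r0=0x33 r1=0x83 r2=0x01 r3=0xb2 r4=0x31  N=0 Z=0
after  9: r0=0x33 r1=0x83 r2=0x01 r3=0xb2 r4=0x64  N=0 Z=0
after 10: r0=0x33 r1=0x83 r2=0x01 r3=0x34 r4=0x64  N=0 Z=0
-- IRQ taken; context saved, return-PC = 11 --

K = 10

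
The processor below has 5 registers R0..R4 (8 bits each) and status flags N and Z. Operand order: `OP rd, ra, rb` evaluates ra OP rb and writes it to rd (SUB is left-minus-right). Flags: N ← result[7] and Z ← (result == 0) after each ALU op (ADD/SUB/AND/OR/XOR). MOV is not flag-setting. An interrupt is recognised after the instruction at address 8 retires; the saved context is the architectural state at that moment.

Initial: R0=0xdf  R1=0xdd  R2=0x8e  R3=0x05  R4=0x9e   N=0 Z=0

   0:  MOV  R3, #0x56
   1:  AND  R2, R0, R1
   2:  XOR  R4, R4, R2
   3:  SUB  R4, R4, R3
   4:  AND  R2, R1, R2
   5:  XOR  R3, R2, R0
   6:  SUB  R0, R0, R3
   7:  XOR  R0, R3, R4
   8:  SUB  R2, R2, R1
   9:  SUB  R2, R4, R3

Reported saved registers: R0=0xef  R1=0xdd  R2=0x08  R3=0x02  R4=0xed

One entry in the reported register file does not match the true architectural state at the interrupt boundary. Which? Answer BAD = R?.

after  0: R0=0xdf R1=0xdd R2=0x8e R3=0x56 R4=0x9e  N=0 Z=0
after  1: R0=0xdf R1=0xdd R2=0xdd R3=0x56 R4=0x9e  N=1 Z=0
after  2: R0=0xdf R1=0xdd R2=0xdd R3=0x56 R4=0x43  N=0 Z=0
after  3: R0=0xdf R1=0xdd R2=0xdd R3=0x56 R4=0xed  N=1 Z=0
after  4: R0=0xdf R1=0xdd R2=0xdd R3=0x56 R4=0xed  N=1 Z=0
after  5: R0=0xdf R1=0xdd R2=0xdd R3=0x02 R4=0xed  N=0 Z=0
after  6: R0=0xdd R1=0xdd R2=0xdd R3=0x02 R4=0xed  N=1 Z=0
after  7: R0=0xef R1=0xdd R2=0xdd R3=0x02 R4=0xed  N=1 Z=0
after  8: R0=0xef R1=0xdd R2=0x00 R3=0x02 R4=0xed  N=0 Z=1
-- IRQ taken; context saved, return-PC = 9 --
mismatch: R2: reported 0x08 vs actual 0x00

BAD = R2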